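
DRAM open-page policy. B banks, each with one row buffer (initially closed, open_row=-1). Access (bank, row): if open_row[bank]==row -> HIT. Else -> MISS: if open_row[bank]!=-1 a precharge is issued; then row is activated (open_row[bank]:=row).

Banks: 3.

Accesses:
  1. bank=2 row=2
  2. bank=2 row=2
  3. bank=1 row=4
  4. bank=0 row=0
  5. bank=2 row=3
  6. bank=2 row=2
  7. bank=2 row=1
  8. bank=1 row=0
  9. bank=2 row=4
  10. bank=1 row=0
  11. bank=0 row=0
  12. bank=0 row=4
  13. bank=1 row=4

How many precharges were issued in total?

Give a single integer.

Answer: 7

Derivation:
Acc 1: bank2 row2 -> MISS (open row2); precharges=0
Acc 2: bank2 row2 -> HIT
Acc 3: bank1 row4 -> MISS (open row4); precharges=0
Acc 4: bank0 row0 -> MISS (open row0); precharges=0
Acc 5: bank2 row3 -> MISS (open row3); precharges=1
Acc 6: bank2 row2 -> MISS (open row2); precharges=2
Acc 7: bank2 row1 -> MISS (open row1); precharges=3
Acc 8: bank1 row0 -> MISS (open row0); precharges=4
Acc 9: bank2 row4 -> MISS (open row4); precharges=5
Acc 10: bank1 row0 -> HIT
Acc 11: bank0 row0 -> HIT
Acc 12: bank0 row4 -> MISS (open row4); precharges=6
Acc 13: bank1 row4 -> MISS (open row4); precharges=7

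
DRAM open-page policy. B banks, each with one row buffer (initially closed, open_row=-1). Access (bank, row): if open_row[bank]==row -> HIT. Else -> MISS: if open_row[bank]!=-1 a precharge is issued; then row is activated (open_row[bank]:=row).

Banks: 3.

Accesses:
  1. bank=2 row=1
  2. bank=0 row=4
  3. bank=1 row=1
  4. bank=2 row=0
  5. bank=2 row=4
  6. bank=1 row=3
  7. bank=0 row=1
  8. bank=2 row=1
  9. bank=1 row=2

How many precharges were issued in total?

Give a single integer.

Acc 1: bank2 row1 -> MISS (open row1); precharges=0
Acc 2: bank0 row4 -> MISS (open row4); precharges=0
Acc 3: bank1 row1 -> MISS (open row1); precharges=0
Acc 4: bank2 row0 -> MISS (open row0); precharges=1
Acc 5: bank2 row4 -> MISS (open row4); precharges=2
Acc 6: bank1 row3 -> MISS (open row3); precharges=3
Acc 7: bank0 row1 -> MISS (open row1); precharges=4
Acc 8: bank2 row1 -> MISS (open row1); precharges=5
Acc 9: bank1 row2 -> MISS (open row2); precharges=6

Answer: 6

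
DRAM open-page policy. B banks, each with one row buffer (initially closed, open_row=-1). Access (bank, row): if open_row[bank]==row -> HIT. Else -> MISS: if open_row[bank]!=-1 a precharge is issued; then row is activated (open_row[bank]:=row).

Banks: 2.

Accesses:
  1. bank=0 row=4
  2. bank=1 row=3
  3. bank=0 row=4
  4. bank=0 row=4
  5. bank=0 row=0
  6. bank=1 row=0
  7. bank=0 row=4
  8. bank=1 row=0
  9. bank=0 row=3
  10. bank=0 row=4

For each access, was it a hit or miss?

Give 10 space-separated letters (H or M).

Answer: M M H H M M M H M M

Derivation:
Acc 1: bank0 row4 -> MISS (open row4); precharges=0
Acc 2: bank1 row3 -> MISS (open row3); precharges=0
Acc 3: bank0 row4 -> HIT
Acc 4: bank0 row4 -> HIT
Acc 5: bank0 row0 -> MISS (open row0); precharges=1
Acc 6: bank1 row0 -> MISS (open row0); precharges=2
Acc 7: bank0 row4 -> MISS (open row4); precharges=3
Acc 8: bank1 row0 -> HIT
Acc 9: bank0 row3 -> MISS (open row3); precharges=4
Acc 10: bank0 row4 -> MISS (open row4); precharges=5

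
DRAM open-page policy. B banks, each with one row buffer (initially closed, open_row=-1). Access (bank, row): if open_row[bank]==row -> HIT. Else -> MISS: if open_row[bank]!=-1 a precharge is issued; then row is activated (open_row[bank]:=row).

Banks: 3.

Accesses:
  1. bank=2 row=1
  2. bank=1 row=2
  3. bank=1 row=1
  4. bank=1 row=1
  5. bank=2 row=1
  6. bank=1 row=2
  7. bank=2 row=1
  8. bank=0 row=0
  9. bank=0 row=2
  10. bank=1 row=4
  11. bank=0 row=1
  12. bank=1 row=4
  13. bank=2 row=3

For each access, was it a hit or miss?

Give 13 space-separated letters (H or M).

Answer: M M M H H M H M M M M H M

Derivation:
Acc 1: bank2 row1 -> MISS (open row1); precharges=0
Acc 2: bank1 row2 -> MISS (open row2); precharges=0
Acc 3: bank1 row1 -> MISS (open row1); precharges=1
Acc 4: bank1 row1 -> HIT
Acc 5: bank2 row1 -> HIT
Acc 6: bank1 row2 -> MISS (open row2); precharges=2
Acc 7: bank2 row1 -> HIT
Acc 8: bank0 row0 -> MISS (open row0); precharges=2
Acc 9: bank0 row2 -> MISS (open row2); precharges=3
Acc 10: bank1 row4 -> MISS (open row4); precharges=4
Acc 11: bank0 row1 -> MISS (open row1); precharges=5
Acc 12: bank1 row4 -> HIT
Acc 13: bank2 row3 -> MISS (open row3); precharges=6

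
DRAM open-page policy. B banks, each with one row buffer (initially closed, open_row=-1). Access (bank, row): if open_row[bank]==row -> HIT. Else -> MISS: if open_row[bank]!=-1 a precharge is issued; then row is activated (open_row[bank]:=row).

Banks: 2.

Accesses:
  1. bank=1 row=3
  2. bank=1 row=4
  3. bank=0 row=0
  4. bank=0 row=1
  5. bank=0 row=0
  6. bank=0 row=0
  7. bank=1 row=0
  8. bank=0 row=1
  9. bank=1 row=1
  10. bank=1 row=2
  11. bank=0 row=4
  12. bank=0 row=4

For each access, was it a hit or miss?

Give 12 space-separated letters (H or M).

Answer: M M M M M H M M M M M H

Derivation:
Acc 1: bank1 row3 -> MISS (open row3); precharges=0
Acc 2: bank1 row4 -> MISS (open row4); precharges=1
Acc 3: bank0 row0 -> MISS (open row0); precharges=1
Acc 4: bank0 row1 -> MISS (open row1); precharges=2
Acc 5: bank0 row0 -> MISS (open row0); precharges=3
Acc 6: bank0 row0 -> HIT
Acc 7: bank1 row0 -> MISS (open row0); precharges=4
Acc 8: bank0 row1 -> MISS (open row1); precharges=5
Acc 9: bank1 row1 -> MISS (open row1); precharges=6
Acc 10: bank1 row2 -> MISS (open row2); precharges=7
Acc 11: bank0 row4 -> MISS (open row4); precharges=8
Acc 12: bank0 row4 -> HIT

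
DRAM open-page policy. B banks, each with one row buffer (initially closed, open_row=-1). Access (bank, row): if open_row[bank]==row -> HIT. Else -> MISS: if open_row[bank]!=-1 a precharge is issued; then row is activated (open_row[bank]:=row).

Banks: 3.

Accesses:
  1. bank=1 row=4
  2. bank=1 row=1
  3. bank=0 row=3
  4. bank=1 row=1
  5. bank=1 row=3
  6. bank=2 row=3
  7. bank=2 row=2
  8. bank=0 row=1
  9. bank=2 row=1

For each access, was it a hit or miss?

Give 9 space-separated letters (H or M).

Acc 1: bank1 row4 -> MISS (open row4); precharges=0
Acc 2: bank1 row1 -> MISS (open row1); precharges=1
Acc 3: bank0 row3 -> MISS (open row3); precharges=1
Acc 4: bank1 row1 -> HIT
Acc 5: bank1 row3 -> MISS (open row3); precharges=2
Acc 6: bank2 row3 -> MISS (open row3); precharges=2
Acc 7: bank2 row2 -> MISS (open row2); precharges=3
Acc 8: bank0 row1 -> MISS (open row1); precharges=4
Acc 9: bank2 row1 -> MISS (open row1); precharges=5

Answer: M M M H M M M M M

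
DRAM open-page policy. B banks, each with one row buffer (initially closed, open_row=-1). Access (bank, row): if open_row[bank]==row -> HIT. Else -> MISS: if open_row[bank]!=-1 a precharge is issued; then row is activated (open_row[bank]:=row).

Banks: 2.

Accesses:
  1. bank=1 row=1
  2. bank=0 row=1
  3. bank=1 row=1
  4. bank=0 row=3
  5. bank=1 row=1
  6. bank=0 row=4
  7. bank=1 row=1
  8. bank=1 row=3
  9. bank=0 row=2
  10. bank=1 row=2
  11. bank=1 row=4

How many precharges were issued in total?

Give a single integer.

Acc 1: bank1 row1 -> MISS (open row1); precharges=0
Acc 2: bank0 row1 -> MISS (open row1); precharges=0
Acc 3: bank1 row1 -> HIT
Acc 4: bank0 row3 -> MISS (open row3); precharges=1
Acc 5: bank1 row1 -> HIT
Acc 6: bank0 row4 -> MISS (open row4); precharges=2
Acc 7: bank1 row1 -> HIT
Acc 8: bank1 row3 -> MISS (open row3); precharges=3
Acc 9: bank0 row2 -> MISS (open row2); precharges=4
Acc 10: bank1 row2 -> MISS (open row2); precharges=5
Acc 11: bank1 row4 -> MISS (open row4); precharges=6

Answer: 6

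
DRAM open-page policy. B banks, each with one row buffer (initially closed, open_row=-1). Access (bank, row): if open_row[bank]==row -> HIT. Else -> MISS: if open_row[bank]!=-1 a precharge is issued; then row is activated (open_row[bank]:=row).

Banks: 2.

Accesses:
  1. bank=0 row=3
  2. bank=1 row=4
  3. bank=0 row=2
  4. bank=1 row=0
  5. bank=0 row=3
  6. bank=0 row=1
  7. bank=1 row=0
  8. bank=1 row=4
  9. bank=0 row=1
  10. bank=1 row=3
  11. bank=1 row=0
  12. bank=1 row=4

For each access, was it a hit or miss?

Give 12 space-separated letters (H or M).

Acc 1: bank0 row3 -> MISS (open row3); precharges=0
Acc 2: bank1 row4 -> MISS (open row4); precharges=0
Acc 3: bank0 row2 -> MISS (open row2); precharges=1
Acc 4: bank1 row0 -> MISS (open row0); precharges=2
Acc 5: bank0 row3 -> MISS (open row3); precharges=3
Acc 6: bank0 row1 -> MISS (open row1); precharges=4
Acc 7: bank1 row0 -> HIT
Acc 8: bank1 row4 -> MISS (open row4); precharges=5
Acc 9: bank0 row1 -> HIT
Acc 10: bank1 row3 -> MISS (open row3); precharges=6
Acc 11: bank1 row0 -> MISS (open row0); precharges=7
Acc 12: bank1 row4 -> MISS (open row4); precharges=8

Answer: M M M M M M H M H M M M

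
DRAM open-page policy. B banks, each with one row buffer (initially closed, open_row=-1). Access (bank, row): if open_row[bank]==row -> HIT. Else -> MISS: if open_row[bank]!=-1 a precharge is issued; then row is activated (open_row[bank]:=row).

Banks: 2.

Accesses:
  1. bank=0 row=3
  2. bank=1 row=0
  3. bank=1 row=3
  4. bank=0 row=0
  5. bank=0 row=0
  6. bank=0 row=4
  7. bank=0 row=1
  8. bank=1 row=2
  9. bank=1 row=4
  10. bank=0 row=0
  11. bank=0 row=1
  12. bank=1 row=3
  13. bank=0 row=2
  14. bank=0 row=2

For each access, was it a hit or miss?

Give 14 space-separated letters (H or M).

Answer: M M M M H M M M M M M M M H

Derivation:
Acc 1: bank0 row3 -> MISS (open row3); precharges=0
Acc 2: bank1 row0 -> MISS (open row0); precharges=0
Acc 3: bank1 row3 -> MISS (open row3); precharges=1
Acc 4: bank0 row0 -> MISS (open row0); precharges=2
Acc 5: bank0 row0 -> HIT
Acc 6: bank0 row4 -> MISS (open row4); precharges=3
Acc 7: bank0 row1 -> MISS (open row1); precharges=4
Acc 8: bank1 row2 -> MISS (open row2); precharges=5
Acc 9: bank1 row4 -> MISS (open row4); precharges=6
Acc 10: bank0 row0 -> MISS (open row0); precharges=7
Acc 11: bank0 row1 -> MISS (open row1); precharges=8
Acc 12: bank1 row3 -> MISS (open row3); precharges=9
Acc 13: bank0 row2 -> MISS (open row2); precharges=10
Acc 14: bank0 row2 -> HIT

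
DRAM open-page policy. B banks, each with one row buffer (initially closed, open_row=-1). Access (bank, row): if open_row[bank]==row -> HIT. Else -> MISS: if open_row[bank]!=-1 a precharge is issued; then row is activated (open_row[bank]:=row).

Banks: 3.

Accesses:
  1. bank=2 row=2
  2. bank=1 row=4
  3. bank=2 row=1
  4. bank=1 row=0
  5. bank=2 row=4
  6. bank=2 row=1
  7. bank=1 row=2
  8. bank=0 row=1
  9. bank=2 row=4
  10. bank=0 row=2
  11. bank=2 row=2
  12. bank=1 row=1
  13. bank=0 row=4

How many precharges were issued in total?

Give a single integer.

Answer: 10

Derivation:
Acc 1: bank2 row2 -> MISS (open row2); precharges=0
Acc 2: bank1 row4 -> MISS (open row4); precharges=0
Acc 3: bank2 row1 -> MISS (open row1); precharges=1
Acc 4: bank1 row0 -> MISS (open row0); precharges=2
Acc 5: bank2 row4 -> MISS (open row4); precharges=3
Acc 6: bank2 row1 -> MISS (open row1); precharges=4
Acc 7: bank1 row2 -> MISS (open row2); precharges=5
Acc 8: bank0 row1 -> MISS (open row1); precharges=5
Acc 9: bank2 row4 -> MISS (open row4); precharges=6
Acc 10: bank0 row2 -> MISS (open row2); precharges=7
Acc 11: bank2 row2 -> MISS (open row2); precharges=8
Acc 12: bank1 row1 -> MISS (open row1); precharges=9
Acc 13: bank0 row4 -> MISS (open row4); precharges=10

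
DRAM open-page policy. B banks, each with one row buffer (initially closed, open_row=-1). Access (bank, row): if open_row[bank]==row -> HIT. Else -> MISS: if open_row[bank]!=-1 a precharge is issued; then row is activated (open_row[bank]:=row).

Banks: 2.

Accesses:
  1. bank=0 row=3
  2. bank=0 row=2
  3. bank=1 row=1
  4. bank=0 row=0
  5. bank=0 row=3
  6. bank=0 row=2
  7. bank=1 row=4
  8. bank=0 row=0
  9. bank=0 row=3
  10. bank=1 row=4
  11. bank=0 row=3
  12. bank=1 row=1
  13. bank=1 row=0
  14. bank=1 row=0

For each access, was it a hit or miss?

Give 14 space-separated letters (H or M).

Acc 1: bank0 row3 -> MISS (open row3); precharges=0
Acc 2: bank0 row2 -> MISS (open row2); precharges=1
Acc 3: bank1 row1 -> MISS (open row1); precharges=1
Acc 4: bank0 row0 -> MISS (open row0); precharges=2
Acc 5: bank0 row3 -> MISS (open row3); precharges=3
Acc 6: bank0 row2 -> MISS (open row2); precharges=4
Acc 7: bank1 row4 -> MISS (open row4); precharges=5
Acc 8: bank0 row0 -> MISS (open row0); precharges=6
Acc 9: bank0 row3 -> MISS (open row3); precharges=7
Acc 10: bank1 row4 -> HIT
Acc 11: bank0 row3 -> HIT
Acc 12: bank1 row1 -> MISS (open row1); precharges=8
Acc 13: bank1 row0 -> MISS (open row0); precharges=9
Acc 14: bank1 row0 -> HIT

Answer: M M M M M M M M M H H M M H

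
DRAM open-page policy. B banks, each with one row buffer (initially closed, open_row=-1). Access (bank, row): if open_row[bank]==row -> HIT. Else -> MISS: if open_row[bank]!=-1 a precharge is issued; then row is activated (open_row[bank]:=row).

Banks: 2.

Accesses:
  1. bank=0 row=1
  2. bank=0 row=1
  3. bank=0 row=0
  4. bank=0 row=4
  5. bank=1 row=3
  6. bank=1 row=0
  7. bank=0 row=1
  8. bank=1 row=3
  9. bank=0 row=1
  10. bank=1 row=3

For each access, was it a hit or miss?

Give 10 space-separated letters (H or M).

Answer: M H M M M M M M H H

Derivation:
Acc 1: bank0 row1 -> MISS (open row1); precharges=0
Acc 2: bank0 row1 -> HIT
Acc 3: bank0 row0 -> MISS (open row0); precharges=1
Acc 4: bank0 row4 -> MISS (open row4); precharges=2
Acc 5: bank1 row3 -> MISS (open row3); precharges=2
Acc 6: bank1 row0 -> MISS (open row0); precharges=3
Acc 7: bank0 row1 -> MISS (open row1); precharges=4
Acc 8: bank1 row3 -> MISS (open row3); precharges=5
Acc 9: bank0 row1 -> HIT
Acc 10: bank1 row3 -> HIT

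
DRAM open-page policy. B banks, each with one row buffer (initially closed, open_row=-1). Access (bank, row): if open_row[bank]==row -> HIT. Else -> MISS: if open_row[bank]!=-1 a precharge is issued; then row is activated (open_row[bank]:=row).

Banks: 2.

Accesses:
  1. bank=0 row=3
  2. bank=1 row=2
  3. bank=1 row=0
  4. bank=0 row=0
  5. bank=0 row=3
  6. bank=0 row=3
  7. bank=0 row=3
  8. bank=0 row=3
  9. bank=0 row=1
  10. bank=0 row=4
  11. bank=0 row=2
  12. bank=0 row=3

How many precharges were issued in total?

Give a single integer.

Acc 1: bank0 row3 -> MISS (open row3); precharges=0
Acc 2: bank1 row2 -> MISS (open row2); precharges=0
Acc 3: bank1 row0 -> MISS (open row0); precharges=1
Acc 4: bank0 row0 -> MISS (open row0); precharges=2
Acc 5: bank0 row3 -> MISS (open row3); precharges=3
Acc 6: bank0 row3 -> HIT
Acc 7: bank0 row3 -> HIT
Acc 8: bank0 row3 -> HIT
Acc 9: bank0 row1 -> MISS (open row1); precharges=4
Acc 10: bank0 row4 -> MISS (open row4); precharges=5
Acc 11: bank0 row2 -> MISS (open row2); precharges=6
Acc 12: bank0 row3 -> MISS (open row3); precharges=7

Answer: 7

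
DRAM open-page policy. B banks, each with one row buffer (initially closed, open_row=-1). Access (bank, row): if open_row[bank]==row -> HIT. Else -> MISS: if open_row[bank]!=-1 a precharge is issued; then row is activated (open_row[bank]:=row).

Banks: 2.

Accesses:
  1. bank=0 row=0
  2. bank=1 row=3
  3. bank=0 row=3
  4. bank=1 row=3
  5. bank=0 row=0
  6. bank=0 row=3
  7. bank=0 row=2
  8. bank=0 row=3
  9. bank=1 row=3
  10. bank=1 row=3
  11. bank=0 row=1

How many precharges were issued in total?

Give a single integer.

Answer: 6

Derivation:
Acc 1: bank0 row0 -> MISS (open row0); precharges=0
Acc 2: bank1 row3 -> MISS (open row3); precharges=0
Acc 3: bank0 row3 -> MISS (open row3); precharges=1
Acc 4: bank1 row3 -> HIT
Acc 5: bank0 row0 -> MISS (open row0); precharges=2
Acc 6: bank0 row3 -> MISS (open row3); precharges=3
Acc 7: bank0 row2 -> MISS (open row2); precharges=4
Acc 8: bank0 row3 -> MISS (open row3); precharges=5
Acc 9: bank1 row3 -> HIT
Acc 10: bank1 row3 -> HIT
Acc 11: bank0 row1 -> MISS (open row1); precharges=6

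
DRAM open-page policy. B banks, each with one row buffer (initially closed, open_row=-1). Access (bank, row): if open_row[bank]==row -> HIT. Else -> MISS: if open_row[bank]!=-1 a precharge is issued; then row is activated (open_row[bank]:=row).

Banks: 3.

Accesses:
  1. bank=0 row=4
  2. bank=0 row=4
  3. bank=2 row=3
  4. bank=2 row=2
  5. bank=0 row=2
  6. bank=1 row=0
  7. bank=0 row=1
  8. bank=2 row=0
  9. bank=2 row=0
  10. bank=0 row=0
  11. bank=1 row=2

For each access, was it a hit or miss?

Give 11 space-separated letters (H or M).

Answer: M H M M M M M M H M M

Derivation:
Acc 1: bank0 row4 -> MISS (open row4); precharges=0
Acc 2: bank0 row4 -> HIT
Acc 3: bank2 row3 -> MISS (open row3); precharges=0
Acc 4: bank2 row2 -> MISS (open row2); precharges=1
Acc 5: bank0 row2 -> MISS (open row2); precharges=2
Acc 6: bank1 row0 -> MISS (open row0); precharges=2
Acc 7: bank0 row1 -> MISS (open row1); precharges=3
Acc 8: bank2 row0 -> MISS (open row0); precharges=4
Acc 9: bank2 row0 -> HIT
Acc 10: bank0 row0 -> MISS (open row0); precharges=5
Acc 11: bank1 row2 -> MISS (open row2); precharges=6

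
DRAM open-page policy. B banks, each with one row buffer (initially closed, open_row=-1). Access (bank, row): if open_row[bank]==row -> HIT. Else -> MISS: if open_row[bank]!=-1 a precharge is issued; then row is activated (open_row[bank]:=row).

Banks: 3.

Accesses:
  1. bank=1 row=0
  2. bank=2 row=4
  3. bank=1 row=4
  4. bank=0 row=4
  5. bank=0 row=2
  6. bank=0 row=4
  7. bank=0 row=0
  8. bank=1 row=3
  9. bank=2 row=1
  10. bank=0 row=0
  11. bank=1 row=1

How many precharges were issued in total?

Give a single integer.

Acc 1: bank1 row0 -> MISS (open row0); precharges=0
Acc 2: bank2 row4 -> MISS (open row4); precharges=0
Acc 3: bank1 row4 -> MISS (open row4); precharges=1
Acc 4: bank0 row4 -> MISS (open row4); precharges=1
Acc 5: bank0 row2 -> MISS (open row2); precharges=2
Acc 6: bank0 row4 -> MISS (open row4); precharges=3
Acc 7: bank0 row0 -> MISS (open row0); precharges=4
Acc 8: bank1 row3 -> MISS (open row3); precharges=5
Acc 9: bank2 row1 -> MISS (open row1); precharges=6
Acc 10: bank0 row0 -> HIT
Acc 11: bank1 row1 -> MISS (open row1); precharges=7

Answer: 7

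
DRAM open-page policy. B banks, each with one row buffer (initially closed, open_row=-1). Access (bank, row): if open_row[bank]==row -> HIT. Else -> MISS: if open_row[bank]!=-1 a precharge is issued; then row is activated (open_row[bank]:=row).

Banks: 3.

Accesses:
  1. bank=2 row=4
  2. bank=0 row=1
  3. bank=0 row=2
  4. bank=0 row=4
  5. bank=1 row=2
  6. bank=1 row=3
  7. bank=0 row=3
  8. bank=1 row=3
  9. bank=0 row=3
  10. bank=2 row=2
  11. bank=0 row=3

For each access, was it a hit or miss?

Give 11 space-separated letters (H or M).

Answer: M M M M M M M H H M H

Derivation:
Acc 1: bank2 row4 -> MISS (open row4); precharges=0
Acc 2: bank0 row1 -> MISS (open row1); precharges=0
Acc 3: bank0 row2 -> MISS (open row2); precharges=1
Acc 4: bank0 row4 -> MISS (open row4); precharges=2
Acc 5: bank1 row2 -> MISS (open row2); precharges=2
Acc 6: bank1 row3 -> MISS (open row3); precharges=3
Acc 7: bank0 row3 -> MISS (open row3); precharges=4
Acc 8: bank1 row3 -> HIT
Acc 9: bank0 row3 -> HIT
Acc 10: bank2 row2 -> MISS (open row2); precharges=5
Acc 11: bank0 row3 -> HIT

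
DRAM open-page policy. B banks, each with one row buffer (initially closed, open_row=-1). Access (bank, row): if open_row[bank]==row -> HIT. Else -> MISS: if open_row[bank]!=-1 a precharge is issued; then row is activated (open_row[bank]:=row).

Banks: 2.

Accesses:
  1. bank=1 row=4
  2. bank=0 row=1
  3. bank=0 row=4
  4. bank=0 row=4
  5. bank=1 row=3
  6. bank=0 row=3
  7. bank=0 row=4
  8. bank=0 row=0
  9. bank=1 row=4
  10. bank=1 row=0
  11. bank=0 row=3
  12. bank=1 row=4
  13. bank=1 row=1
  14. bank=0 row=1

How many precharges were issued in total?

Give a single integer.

Answer: 11

Derivation:
Acc 1: bank1 row4 -> MISS (open row4); precharges=0
Acc 2: bank0 row1 -> MISS (open row1); precharges=0
Acc 3: bank0 row4 -> MISS (open row4); precharges=1
Acc 4: bank0 row4 -> HIT
Acc 5: bank1 row3 -> MISS (open row3); precharges=2
Acc 6: bank0 row3 -> MISS (open row3); precharges=3
Acc 7: bank0 row4 -> MISS (open row4); precharges=4
Acc 8: bank0 row0 -> MISS (open row0); precharges=5
Acc 9: bank1 row4 -> MISS (open row4); precharges=6
Acc 10: bank1 row0 -> MISS (open row0); precharges=7
Acc 11: bank0 row3 -> MISS (open row3); precharges=8
Acc 12: bank1 row4 -> MISS (open row4); precharges=9
Acc 13: bank1 row1 -> MISS (open row1); precharges=10
Acc 14: bank0 row1 -> MISS (open row1); precharges=11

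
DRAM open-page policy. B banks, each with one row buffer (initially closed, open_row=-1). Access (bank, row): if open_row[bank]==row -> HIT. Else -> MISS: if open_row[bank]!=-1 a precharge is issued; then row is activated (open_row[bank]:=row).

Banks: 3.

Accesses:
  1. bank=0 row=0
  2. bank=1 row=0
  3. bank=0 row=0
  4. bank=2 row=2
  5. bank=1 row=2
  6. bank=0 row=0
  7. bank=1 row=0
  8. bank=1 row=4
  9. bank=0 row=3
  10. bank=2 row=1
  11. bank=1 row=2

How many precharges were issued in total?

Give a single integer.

Acc 1: bank0 row0 -> MISS (open row0); precharges=0
Acc 2: bank1 row0 -> MISS (open row0); precharges=0
Acc 3: bank0 row0 -> HIT
Acc 4: bank2 row2 -> MISS (open row2); precharges=0
Acc 5: bank1 row2 -> MISS (open row2); precharges=1
Acc 6: bank0 row0 -> HIT
Acc 7: bank1 row0 -> MISS (open row0); precharges=2
Acc 8: bank1 row4 -> MISS (open row4); precharges=3
Acc 9: bank0 row3 -> MISS (open row3); precharges=4
Acc 10: bank2 row1 -> MISS (open row1); precharges=5
Acc 11: bank1 row2 -> MISS (open row2); precharges=6

Answer: 6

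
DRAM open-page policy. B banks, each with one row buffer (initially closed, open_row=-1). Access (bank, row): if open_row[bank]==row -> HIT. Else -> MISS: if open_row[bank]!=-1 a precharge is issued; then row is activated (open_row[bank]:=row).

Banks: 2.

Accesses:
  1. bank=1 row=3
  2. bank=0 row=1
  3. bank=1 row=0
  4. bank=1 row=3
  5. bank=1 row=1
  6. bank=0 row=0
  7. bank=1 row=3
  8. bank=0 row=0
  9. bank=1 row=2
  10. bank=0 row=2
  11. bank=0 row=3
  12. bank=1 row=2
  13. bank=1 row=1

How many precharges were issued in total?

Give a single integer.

Answer: 9

Derivation:
Acc 1: bank1 row3 -> MISS (open row3); precharges=0
Acc 2: bank0 row1 -> MISS (open row1); precharges=0
Acc 3: bank1 row0 -> MISS (open row0); precharges=1
Acc 4: bank1 row3 -> MISS (open row3); precharges=2
Acc 5: bank1 row1 -> MISS (open row1); precharges=3
Acc 6: bank0 row0 -> MISS (open row0); precharges=4
Acc 7: bank1 row3 -> MISS (open row3); precharges=5
Acc 8: bank0 row0 -> HIT
Acc 9: bank1 row2 -> MISS (open row2); precharges=6
Acc 10: bank0 row2 -> MISS (open row2); precharges=7
Acc 11: bank0 row3 -> MISS (open row3); precharges=8
Acc 12: bank1 row2 -> HIT
Acc 13: bank1 row1 -> MISS (open row1); precharges=9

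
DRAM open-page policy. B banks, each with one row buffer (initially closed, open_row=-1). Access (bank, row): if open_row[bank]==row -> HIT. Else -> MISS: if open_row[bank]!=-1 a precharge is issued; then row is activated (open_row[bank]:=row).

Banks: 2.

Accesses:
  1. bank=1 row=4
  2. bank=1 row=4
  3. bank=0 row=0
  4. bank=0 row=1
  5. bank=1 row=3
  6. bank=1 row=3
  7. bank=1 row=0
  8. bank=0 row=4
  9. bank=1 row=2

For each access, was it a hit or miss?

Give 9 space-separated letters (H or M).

Answer: M H M M M H M M M

Derivation:
Acc 1: bank1 row4 -> MISS (open row4); precharges=0
Acc 2: bank1 row4 -> HIT
Acc 3: bank0 row0 -> MISS (open row0); precharges=0
Acc 4: bank0 row1 -> MISS (open row1); precharges=1
Acc 5: bank1 row3 -> MISS (open row3); precharges=2
Acc 6: bank1 row3 -> HIT
Acc 7: bank1 row0 -> MISS (open row0); precharges=3
Acc 8: bank0 row4 -> MISS (open row4); precharges=4
Acc 9: bank1 row2 -> MISS (open row2); precharges=5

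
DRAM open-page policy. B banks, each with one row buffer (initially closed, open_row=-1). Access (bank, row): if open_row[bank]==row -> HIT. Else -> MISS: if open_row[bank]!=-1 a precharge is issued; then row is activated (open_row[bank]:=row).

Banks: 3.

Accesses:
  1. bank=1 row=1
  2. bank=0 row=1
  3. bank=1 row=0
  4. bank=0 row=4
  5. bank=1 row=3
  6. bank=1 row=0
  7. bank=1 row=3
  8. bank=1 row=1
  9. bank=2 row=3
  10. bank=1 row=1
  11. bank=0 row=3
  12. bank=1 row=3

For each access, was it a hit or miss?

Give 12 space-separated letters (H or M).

Acc 1: bank1 row1 -> MISS (open row1); precharges=0
Acc 2: bank0 row1 -> MISS (open row1); precharges=0
Acc 3: bank1 row0 -> MISS (open row0); precharges=1
Acc 4: bank0 row4 -> MISS (open row4); precharges=2
Acc 5: bank1 row3 -> MISS (open row3); precharges=3
Acc 6: bank1 row0 -> MISS (open row0); precharges=4
Acc 7: bank1 row3 -> MISS (open row3); precharges=5
Acc 8: bank1 row1 -> MISS (open row1); precharges=6
Acc 9: bank2 row3 -> MISS (open row3); precharges=6
Acc 10: bank1 row1 -> HIT
Acc 11: bank0 row3 -> MISS (open row3); precharges=7
Acc 12: bank1 row3 -> MISS (open row3); precharges=8

Answer: M M M M M M M M M H M M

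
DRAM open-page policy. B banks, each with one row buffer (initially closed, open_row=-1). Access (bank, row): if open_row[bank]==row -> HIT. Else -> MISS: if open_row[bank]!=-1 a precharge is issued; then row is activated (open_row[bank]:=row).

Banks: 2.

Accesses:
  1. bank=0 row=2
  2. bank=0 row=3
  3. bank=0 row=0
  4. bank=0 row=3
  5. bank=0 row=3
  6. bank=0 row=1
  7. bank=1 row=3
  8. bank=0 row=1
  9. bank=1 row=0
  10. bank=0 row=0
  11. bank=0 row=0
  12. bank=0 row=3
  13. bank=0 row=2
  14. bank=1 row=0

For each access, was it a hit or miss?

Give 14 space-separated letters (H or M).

Acc 1: bank0 row2 -> MISS (open row2); precharges=0
Acc 2: bank0 row3 -> MISS (open row3); precharges=1
Acc 3: bank0 row0 -> MISS (open row0); precharges=2
Acc 4: bank0 row3 -> MISS (open row3); precharges=3
Acc 5: bank0 row3 -> HIT
Acc 6: bank0 row1 -> MISS (open row1); precharges=4
Acc 7: bank1 row3 -> MISS (open row3); precharges=4
Acc 8: bank0 row1 -> HIT
Acc 9: bank1 row0 -> MISS (open row0); precharges=5
Acc 10: bank0 row0 -> MISS (open row0); precharges=6
Acc 11: bank0 row0 -> HIT
Acc 12: bank0 row3 -> MISS (open row3); precharges=7
Acc 13: bank0 row2 -> MISS (open row2); precharges=8
Acc 14: bank1 row0 -> HIT

Answer: M M M M H M M H M M H M M H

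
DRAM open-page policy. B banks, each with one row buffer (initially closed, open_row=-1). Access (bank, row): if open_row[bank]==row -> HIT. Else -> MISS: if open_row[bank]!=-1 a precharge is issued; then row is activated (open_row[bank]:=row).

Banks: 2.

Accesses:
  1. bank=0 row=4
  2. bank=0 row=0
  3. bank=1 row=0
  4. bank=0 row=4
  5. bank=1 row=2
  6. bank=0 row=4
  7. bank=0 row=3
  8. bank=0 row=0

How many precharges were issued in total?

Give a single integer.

Acc 1: bank0 row4 -> MISS (open row4); precharges=0
Acc 2: bank0 row0 -> MISS (open row0); precharges=1
Acc 3: bank1 row0 -> MISS (open row0); precharges=1
Acc 4: bank0 row4 -> MISS (open row4); precharges=2
Acc 5: bank1 row2 -> MISS (open row2); precharges=3
Acc 6: bank0 row4 -> HIT
Acc 7: bank0 row3 -> MISS (open row3); precharges=4
Acc 8: bank0 row0 -> MISS (open row0); precharges=5

Answer: 5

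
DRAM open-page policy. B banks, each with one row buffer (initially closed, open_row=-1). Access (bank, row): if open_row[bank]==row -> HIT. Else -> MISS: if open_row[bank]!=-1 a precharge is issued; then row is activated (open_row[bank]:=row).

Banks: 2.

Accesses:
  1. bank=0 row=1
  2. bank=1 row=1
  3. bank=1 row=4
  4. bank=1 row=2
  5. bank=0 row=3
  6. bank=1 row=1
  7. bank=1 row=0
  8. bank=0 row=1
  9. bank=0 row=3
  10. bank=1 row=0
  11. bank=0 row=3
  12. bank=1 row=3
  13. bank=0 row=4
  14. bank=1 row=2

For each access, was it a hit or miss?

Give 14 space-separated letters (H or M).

Acc 1: bank0 row1 -> MISS (open row1); precharges=0
Acc 2: bank1 row1 -> MISS (open row1); precharges=0
Acc 3: bank1 row4 -> MISS (open row4); precharges=1
Acc 4: bank1 row2 -> MISS (open row2); precharges=2
Acc 5: bank0 row3 -> MISS (open row3); precharges=3
Acc 6: bank1 row1 -> MISS (open row1); precharges=4
Acc 7: bank1 row0 -> MISS (open row0); precharges=5
Acc 8: bank0 row1 -> MISS (open row1); precharges=6
Acc 9: bank0 row3 -> MISS (open row3); precharges=7
Acc 10: bank1 row0 -> HIT
Acc 11: bank0 row3 -> HIT
Acc 12: bank1 row3 -> MISS (open row3); precharges=8
Acc 13: bank0 row4 -> MISS (open row4); precharges=9
Acc 14: bank1 row2 -> MISS (open row2); precharges=10

Answer: M M M M M M M M M H H M M M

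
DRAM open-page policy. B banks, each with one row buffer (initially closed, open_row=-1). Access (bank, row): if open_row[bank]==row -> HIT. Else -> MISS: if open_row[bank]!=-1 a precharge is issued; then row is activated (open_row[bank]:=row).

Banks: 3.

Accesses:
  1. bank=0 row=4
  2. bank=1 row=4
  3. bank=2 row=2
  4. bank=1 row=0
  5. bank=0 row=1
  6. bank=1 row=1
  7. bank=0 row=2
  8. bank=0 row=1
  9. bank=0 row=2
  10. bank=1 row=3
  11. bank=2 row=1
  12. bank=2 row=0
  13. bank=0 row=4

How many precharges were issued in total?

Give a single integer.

Acc 1: bank0 row4 -> MISS (open row4); precharges=0
Acc 2: bank1 row4 -> MISS (open row4); precharges=0
Acc 3: bank2 row2 -> MISS (open row2); precharges=0
Acc 4: bank1 row0 -> MISS (open row0); precharges=1
Acc 5: bank0 row1 -> MISS (open row1); precharges=2
Acc 6: bank1 row1 -> MISS (open row1); precharges=3
Acc 7: bank0 row2 -> MISS (open row2); precharges=4
Acc 8: bank0 row1 -> MISS (open row1); precharges=5
Acc 9: bank0 row2 -> MISS (open row2); precharges=6
Acc 10: bank1 row3 -> MISS (open row3); precharges=7
Acc 11: bank2 row1 -> MISS (open row1); precharges=8
Acc 12: bank2 row0 -> MISS (open row0); precharges=9
Acc 13: bank0 row4 -> MISS (open row4); precharges=10

Answer: 10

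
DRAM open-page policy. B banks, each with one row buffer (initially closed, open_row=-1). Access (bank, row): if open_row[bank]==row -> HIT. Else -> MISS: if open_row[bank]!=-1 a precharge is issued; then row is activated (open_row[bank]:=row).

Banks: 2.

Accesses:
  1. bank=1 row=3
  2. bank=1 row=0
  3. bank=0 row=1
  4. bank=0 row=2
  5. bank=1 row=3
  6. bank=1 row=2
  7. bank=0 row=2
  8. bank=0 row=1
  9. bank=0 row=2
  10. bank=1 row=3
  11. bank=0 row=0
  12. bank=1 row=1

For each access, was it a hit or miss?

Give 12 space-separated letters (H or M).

Answer: M M M M M M H M M M M M

Derivation:
Acc 1: bank1 row3 -> MISS (open row3); precharges=0
Acc 2: bank1 row0 -> MISS (open row0); precharges=1
Acc 3: bank0 row1 -> MISS (open row1); precharges=1
Acc 4: bank0 row2 -> MISS (open row2); precharges=2
Acc 5: bank1 row3 -> MISS (open row3); precharges=3
Acc 6: bank1 row2 -> MISS (open row2); precharges=4
Acc 7: bank0 row2 -> HIT
Acc 8: bank0 row1 -> MISS (open row1); precharges=5
Acc 9: bank0 row2 -> MISS (open row2); precharges=6
Acc 10: bank1 row3 -> MISS (open row3); precharges=7
Acc 11: bank0 row0 -> MISS (open row0); precharges=8
Acc 12: bank1 row1 -> MISS (open row1); precharges=9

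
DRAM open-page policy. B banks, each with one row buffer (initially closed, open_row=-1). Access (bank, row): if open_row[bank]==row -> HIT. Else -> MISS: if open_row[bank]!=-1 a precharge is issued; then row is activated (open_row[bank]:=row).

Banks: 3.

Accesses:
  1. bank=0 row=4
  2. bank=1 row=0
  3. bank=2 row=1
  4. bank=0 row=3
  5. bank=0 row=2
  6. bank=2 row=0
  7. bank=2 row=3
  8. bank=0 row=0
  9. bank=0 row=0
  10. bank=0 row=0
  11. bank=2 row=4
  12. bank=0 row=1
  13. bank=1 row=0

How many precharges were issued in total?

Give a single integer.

Acc 1: bank0 row4 -> MISS (open row4); precharges=0
Acc 2: bank1 row0 -> MISS (open row0); precharges=0
Acc 3: bank2 row1 -> MISS (open row1); precharges=0
Acc 4: bank0 row3 -> MISS (open row3); precharges=1
Acc 5: bank0 row2 -> MISS (open row2); precharges=2
Acc 6: bank2 row0 -> MISS (open row0); precharges=3
Acc 7: bank2 row3 -> MISS (open row3); precharges=4
Acc 8: bank0 row0 -> MISS (open row0); precharges=5
Acc 9: bank0 row0 -> HIT
Acc 10: bank0 row0 -> HIT
Acc 11: bank2 row4 -> MISS (open row4); precharges=6
Acc 12: bank0 row1 -> MISS (open row1); precharges=7
Acc 13: bank1 row0 -> HIT

Answer: 7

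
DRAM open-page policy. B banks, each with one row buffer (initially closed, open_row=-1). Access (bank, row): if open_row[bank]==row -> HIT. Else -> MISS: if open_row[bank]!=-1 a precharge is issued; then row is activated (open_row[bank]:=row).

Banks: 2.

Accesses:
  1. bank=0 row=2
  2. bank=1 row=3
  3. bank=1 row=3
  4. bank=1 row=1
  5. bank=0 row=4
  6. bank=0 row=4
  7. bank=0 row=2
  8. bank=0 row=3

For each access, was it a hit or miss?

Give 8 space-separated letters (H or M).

Acc 1: bank0 row2 -> MISS (open row2); precharges=0
Acc 2: bank1 row3 -> MISS (open row3); precharges=0
Acc 3: bank1 row3 -> HIT
Acc 4: bank1 row1 -> MISS (open row1); precharges=1
Acc 5: bank0 row4 -> MISS (open row4); precharges=2
Acc 6: bank0 row4 -> HIT
Acc 7: bank0 row2 -> MISS (open row2); precharges=3
Acc 8: bank0 row3 -> MISS (open row3); precharges=4

Answer: M M H M M H M M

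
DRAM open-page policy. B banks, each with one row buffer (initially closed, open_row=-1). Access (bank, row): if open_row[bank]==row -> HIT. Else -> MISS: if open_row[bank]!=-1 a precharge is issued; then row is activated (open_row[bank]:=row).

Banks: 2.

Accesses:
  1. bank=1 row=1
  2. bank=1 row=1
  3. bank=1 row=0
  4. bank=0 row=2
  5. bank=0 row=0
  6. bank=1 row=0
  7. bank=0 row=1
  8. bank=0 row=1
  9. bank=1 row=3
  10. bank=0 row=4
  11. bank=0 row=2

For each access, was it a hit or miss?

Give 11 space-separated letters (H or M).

Answer: M H M M M H M H M M M

Derivation:
Acc 1: bank1 row1 -> MISS (open row1); precharges=0
Acc 2: bank1 row1 -> HIT
Acc 3: bank1 row0 -> MISS (open row0); precharges=1
Acc 4: bank0 row2 -> MISS (open row2); precharges=1
Acc 5: bank0 row0 -> MISS (open row0); precharges=2
Acc 6: bank1 row0 -> HIT
Acc 7: bank0 row1 -> MISS (open row1); precharges=3
Acc 8: bank0 row1 -> HIT
Acc 9: bank1 row3 -> MISS (open row3); precharges=4
Acc 10: bank0 row4 -> MISS (open row4); precharges=5
Acc 11: bank0 row2 -> MISS (open row2); precharges=6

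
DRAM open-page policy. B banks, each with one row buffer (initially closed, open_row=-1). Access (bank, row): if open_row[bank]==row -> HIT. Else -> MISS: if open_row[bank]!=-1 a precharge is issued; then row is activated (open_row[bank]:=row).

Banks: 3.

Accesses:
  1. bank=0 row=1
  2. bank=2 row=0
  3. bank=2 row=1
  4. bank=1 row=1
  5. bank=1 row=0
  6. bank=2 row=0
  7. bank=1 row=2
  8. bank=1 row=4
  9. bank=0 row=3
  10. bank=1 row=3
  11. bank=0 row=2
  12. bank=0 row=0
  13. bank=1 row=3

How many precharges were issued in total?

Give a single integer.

Answer: 9

Derivation:
Acc 1: bank0 row1 -> MISS (open row1); precharges=0
Acc 2: bank2 row0 -> MISS (open row0); precharges=0
Acc 3: bank2 row1 -> MISS (open row1); precharges=1
Acc 4: bank1 row1 -> MISS (open row1); precharges=1
Acc 5: bank1 row0 -> MISS (open row0); precharges=2
Acc 6: bank2 row0 -> MISS (open row0); precharges=3
Acc 7: bank1 row2 -> MISS (open row2); precharges=4
Acc 8: bank1 row4 -> MISS (open row4); precharges=5
Acc 9: bank0 row3 -> MISS (open row3); precharges=6
Acc 10: bank1 row3 -> MISS (open row3); precharges=7
Acc 11: bank0 row2 -> MISS (open row2); precharges=8
Acc 12: bank0 row0 -> MISS (open row0); precharges=9
Acc 13: bank1 row3 -> HIT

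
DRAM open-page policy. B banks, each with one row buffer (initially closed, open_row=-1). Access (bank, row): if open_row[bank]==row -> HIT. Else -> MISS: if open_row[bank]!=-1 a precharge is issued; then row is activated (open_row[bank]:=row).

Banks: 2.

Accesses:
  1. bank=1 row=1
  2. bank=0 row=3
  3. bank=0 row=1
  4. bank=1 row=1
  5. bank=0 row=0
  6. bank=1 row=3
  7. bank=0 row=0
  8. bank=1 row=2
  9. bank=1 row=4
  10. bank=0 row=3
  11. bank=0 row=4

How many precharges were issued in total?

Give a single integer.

Acc 1: bank1 row1 -> MISS (open row1); precharges=0
Acc 2: bank0 row3 -> MISS (open row3); precharges=0
Acc 3: bank0 row1 -> MISS (open row1); precharges=1
Acc 4: bank1 row1 -> HIT
Acc 5: bank0 row0 -> MISS (open row0); precharges=2
Acc 6: bank1 row3 -> MISS (open row3); precharges=3
Acc 7: bank0 row0 -> HIT
Acc 8: bank1 row2 -> MISS (open row2); precharges=4
Acc 9: bank1 row4 -> MISS (open row4); precharges=5
Acc 10: bank0 row3 -> MISS (open row3); precharges=6
Acc 11: bank0 row4 -> MISS (open row4); precharges=7

Answer: 7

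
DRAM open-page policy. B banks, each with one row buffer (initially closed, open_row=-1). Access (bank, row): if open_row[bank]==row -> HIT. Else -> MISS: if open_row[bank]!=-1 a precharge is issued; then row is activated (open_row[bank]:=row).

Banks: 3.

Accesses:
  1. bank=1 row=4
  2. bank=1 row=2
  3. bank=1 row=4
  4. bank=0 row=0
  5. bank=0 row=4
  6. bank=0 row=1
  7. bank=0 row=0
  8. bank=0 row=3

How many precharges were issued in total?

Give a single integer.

Acc 1: bank1 row4 -> MISS (open row4); precharges=0
Acc 2: bank1 row2 -> MISS (open row2); precharges=1
Acc 3: bank1 row4 -> MISS (open row4); precharges=2
Acc 4: bank0 row0 -> MISS (open row0); precharges=2
Acc 5: bank0 row4 -> MISS (open row4); precharges=3
Acc 6: bank0 row1 -> MISS (open row1); precharges=4
Acc 7: bank0 row0 -> MISS (open row0); precharges=5
Acc 8: bank0 row3 -> MISS (open row3); precharges=6

Answer: 6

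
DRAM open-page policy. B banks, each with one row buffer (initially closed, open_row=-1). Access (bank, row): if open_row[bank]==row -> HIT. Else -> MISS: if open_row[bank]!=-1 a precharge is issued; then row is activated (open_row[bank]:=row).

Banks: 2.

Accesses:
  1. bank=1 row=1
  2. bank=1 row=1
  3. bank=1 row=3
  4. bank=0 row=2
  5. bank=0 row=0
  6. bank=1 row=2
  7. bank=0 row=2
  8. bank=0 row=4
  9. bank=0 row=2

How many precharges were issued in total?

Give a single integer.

Acc 1: bank1 row1 -> MISS (open row1); precharges=0
Acc 2: bank1 row1 -> HIT
Acc 3: bank1 row3 -> MISS (open row3); precharges=1
Acc 4: bank0 row2 -> MISS (open row2); precharges=1
Acc 5: bank0 row0 -> MISS (open row0); precharges=2
Acc 6: bank1 row2 -> MISS (open row2); precharges=3
Acc 7: bank0 row2 -> MISS (open row2); precharges=4
Acc 8: bank0 row4 -> MISS (open row4); precharges=5
Acc 9: bank0 row2 -> MISS (open row2); precharges=6

Answer: 6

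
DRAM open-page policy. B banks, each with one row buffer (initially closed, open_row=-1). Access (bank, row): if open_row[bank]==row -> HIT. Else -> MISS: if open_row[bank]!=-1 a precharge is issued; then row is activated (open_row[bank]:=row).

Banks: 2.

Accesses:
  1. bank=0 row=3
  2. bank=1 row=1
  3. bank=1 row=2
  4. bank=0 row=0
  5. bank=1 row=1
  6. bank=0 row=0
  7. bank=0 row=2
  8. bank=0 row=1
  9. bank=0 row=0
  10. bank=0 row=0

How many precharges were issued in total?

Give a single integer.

Acc 1: bank0 row3 -> MISS (open row3); precharges=0
Acc 2: bank1 row1 -> MISS (open row1); precharges=0
Acc 3: bank1 row2 -> MISS (open row2); precharges=1
Acc 4: bank0 row0 -> MISS (open row0); precharges=2
Acc 5: bank1 row1 -> MISS (open row1); precharges=3
Acc 6: bank0 row0 -> HIT
Acc 7: bank0 row2 -> MISS (open row2); precharges=4
Acc 8: bank0 row1 -> MISS (open row1); precharges=5
Acc 9: bank0 row0 -> MISS (open row0); precharges=6
Acc 10: bank0 row0 -> HIT

Answer: 6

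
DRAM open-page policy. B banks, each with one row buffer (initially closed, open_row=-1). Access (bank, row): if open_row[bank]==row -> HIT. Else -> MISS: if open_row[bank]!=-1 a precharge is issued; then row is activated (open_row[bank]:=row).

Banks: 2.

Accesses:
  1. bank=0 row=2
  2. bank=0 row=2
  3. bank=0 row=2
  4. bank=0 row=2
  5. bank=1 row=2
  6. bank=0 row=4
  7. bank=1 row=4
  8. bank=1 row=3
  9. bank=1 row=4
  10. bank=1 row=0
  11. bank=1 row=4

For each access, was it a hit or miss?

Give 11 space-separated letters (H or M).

Answer: M H H H M M M M M M M

Derivation:
Acc 1: bank0 row2 -> MISS (open row2); precharges=0
Acc 2: bank0 row2 -> HIT
Acc 3: bank0 row2 -> HIT
Acc 4: bank0 row2 -> HIT
Acc 5: bank1 row2 -> MISS (open row2); precharges=0
Acc 6: bank0 row4 -> MISS (open row4); precharges=1
Acc 7: bank1 row4 -> MISS (open row4); precharges=2
Acc 8: bank1 row3 -> MISS (open row3); precharges=3
Acc 9: bank1 row4 -> MISS (open row4); precharges=4
Acc 10: bank1 row0 -> MISS (open row0); precharges=5
Acc 11: bank1 row4 -> MISS (open row4); precharges=6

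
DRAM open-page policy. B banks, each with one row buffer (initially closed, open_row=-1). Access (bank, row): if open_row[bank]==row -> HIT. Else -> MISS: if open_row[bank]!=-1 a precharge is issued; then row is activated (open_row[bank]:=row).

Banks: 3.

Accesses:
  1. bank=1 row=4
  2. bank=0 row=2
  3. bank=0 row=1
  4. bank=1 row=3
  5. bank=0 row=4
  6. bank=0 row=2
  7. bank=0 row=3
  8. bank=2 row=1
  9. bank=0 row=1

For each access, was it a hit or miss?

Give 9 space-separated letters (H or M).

Answer: M M M M M M M M M

Derivation:
Acc 1: bank1 row4 -> MISS (open row4); precharges=0
Acc 2: bank0 row2 -> MISS (open row2); precharges=0
Acc 3: bank0 row1 -> MISS (open row1); precharges=1
Acc 4: bank1 row3 -> MISS (open row3); precharges=2
Acc 5: bank0 row4 -> MISS (open row4); precharges=3
Acc 6: bank0 row2 -> MISS (open row2); precharges=4
Acc 7: bank0 row3 -> MISS (open row3); precharges=5
Acc 8: bank2 row1 -> MISS (open row1); precharges=5
Acc 9: bank0 row1 -> MISS (open row1); precharges=6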